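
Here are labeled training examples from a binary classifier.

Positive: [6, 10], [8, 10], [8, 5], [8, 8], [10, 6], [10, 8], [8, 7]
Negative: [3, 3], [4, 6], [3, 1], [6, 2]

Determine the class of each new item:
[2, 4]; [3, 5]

Negative, Negative

The classifier is using: sum ≥ 13.
[2, 4]: 2+4 = 6 — lacks this property, so Negative.
[3, 5]: 3+5 = 8 — lacks this property, so Negative.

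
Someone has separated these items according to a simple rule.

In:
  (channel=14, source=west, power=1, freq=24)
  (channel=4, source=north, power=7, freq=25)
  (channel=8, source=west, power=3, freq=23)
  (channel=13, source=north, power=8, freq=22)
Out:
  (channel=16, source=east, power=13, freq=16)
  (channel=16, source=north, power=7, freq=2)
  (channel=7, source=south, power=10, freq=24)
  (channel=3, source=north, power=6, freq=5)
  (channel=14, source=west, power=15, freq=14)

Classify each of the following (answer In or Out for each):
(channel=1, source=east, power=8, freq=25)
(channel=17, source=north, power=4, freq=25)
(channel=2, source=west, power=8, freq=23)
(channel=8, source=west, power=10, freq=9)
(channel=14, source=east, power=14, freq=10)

In, In, In, Out, Out

A rule that fits every label: power ≤ 8 AND freq ≥ 14 — true of each 'In' example, false of each 'Out' one.
In: (channel=1, source=east, power=8, freq=25), since power = 8, freq = 25.
In: (channel=17, source=north, power=4, freq=25), since power = 4, freq = 25.
In: (channel=2, source=west, power=8, freq=23), since power = 8, freq = 23.
Out: (channel=8, source=west, power=10, freq=9), since power = 10, freq = 9.
Out: (channel=14, source=east, power=14, freq=10), since power = 14, freq = 10.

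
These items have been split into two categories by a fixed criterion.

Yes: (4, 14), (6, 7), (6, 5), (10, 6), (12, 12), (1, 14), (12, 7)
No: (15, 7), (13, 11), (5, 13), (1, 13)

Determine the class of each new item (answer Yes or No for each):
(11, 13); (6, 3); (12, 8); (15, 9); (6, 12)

The classifier is using: product is even.
(11, 13) — 11·13 = 143, hence No.
(6, 3) — 6·3 = 18, hence Yes.
(12, 8) — 12·8 = 96, hence Yes.
(15, 9) — 15·9 = 135, hence No.
(6, 12) — 6·12 = 72, hence Yes.

No, Yes, Yes, No, Yes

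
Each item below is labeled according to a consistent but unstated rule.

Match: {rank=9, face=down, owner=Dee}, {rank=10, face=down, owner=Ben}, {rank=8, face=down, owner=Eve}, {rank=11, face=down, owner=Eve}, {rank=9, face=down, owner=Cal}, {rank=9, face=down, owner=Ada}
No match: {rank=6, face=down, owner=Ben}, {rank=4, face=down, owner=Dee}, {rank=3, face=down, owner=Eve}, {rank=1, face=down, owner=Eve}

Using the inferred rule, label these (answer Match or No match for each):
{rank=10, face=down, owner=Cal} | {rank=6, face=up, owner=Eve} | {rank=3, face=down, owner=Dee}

The common property of the 'Match' items is: rank ≥ 8. No 'No match' item has it.
Match: {rank=10, face=down, owner=Cal}, since rank = 10.
No match: {rank=6, face=up, owner=Eve}, since rank = 6.
No match: {rank=3, face=down, owner=Dee}, since rank = 3.

Match, No match, No match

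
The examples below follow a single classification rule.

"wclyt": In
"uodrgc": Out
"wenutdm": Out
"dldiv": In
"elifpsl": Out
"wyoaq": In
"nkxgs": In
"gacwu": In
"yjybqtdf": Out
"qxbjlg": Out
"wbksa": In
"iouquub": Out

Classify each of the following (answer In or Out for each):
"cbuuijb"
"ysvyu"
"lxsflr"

A rule that fits every label: length 5 — true of each 'In' example, false of each 'Out' one.

Out, In, Out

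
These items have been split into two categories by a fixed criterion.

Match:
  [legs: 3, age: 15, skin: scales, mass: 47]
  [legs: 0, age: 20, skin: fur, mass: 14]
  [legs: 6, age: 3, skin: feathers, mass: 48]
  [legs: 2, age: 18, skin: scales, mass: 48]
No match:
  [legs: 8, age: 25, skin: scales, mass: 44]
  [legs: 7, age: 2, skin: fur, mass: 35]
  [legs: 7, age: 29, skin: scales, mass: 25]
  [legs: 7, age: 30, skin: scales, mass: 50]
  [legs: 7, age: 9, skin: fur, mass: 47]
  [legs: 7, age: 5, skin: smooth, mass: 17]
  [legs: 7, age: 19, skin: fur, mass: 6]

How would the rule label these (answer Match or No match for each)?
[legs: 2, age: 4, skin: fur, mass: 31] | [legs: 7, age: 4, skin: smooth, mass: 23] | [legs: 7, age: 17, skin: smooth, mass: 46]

Match, No match, No match

A rule that fits every label: legs ≤ 6 — true of each 'Match' example, false of each 'No match' one.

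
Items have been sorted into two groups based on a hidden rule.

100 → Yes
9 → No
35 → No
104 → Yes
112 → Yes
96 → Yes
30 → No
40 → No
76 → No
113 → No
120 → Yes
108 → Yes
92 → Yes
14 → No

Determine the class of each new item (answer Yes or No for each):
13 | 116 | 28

No, Yes, No

A rule that fits every label: even AND at least 92 — true of each 'Yes' example, false of each 'No' one.
13: 13 is odd, 13 < 92, doesn't qualify → No. 116: 116 is even, 116 ≥ 92, qualifies → Yes. 28: 28 is even, 28 < 92, doesn't qualify → No.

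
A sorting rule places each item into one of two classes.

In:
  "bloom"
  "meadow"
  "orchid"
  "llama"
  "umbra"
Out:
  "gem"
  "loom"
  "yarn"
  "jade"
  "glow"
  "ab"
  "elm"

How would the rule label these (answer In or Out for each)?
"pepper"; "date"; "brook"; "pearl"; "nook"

The simplest hypothesis consistent with all the labels is: length ≥ 5.
"pepper": In (length 6).
"date": Out (length 4).
"brook": In (length 5).
"pearl": In (length 5).
"nook": Out (length 4).

In, Out, In, In, Out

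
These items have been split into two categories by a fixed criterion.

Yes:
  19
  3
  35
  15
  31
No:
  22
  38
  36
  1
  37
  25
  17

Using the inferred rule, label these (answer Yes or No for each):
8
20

No, No

Rule: ≡ 3 (mod 4). This holds for each 'Yes' example and fails for each 'No' one.
8: 8 mod 4 = 0 — does not satisfy this, so No. 20: 20 mod 4 = 0 — does not satisfy this, so No.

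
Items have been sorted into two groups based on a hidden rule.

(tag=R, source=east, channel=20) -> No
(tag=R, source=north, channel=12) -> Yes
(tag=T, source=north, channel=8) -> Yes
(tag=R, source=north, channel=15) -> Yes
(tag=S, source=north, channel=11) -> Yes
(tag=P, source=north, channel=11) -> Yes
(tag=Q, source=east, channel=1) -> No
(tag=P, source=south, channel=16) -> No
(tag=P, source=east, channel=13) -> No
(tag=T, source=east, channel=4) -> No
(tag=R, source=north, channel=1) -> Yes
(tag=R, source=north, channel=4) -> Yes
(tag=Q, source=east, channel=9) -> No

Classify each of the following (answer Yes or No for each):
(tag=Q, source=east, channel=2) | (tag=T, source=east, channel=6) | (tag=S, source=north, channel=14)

No, No, Yes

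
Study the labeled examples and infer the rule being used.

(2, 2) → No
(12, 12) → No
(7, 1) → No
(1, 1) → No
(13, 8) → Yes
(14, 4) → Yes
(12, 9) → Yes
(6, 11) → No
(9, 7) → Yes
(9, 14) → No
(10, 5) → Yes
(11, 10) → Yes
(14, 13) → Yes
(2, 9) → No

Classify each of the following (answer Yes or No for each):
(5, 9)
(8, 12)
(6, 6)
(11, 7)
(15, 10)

No, No, No, Yes, Yes

The pattern is that an item is 'Yes' exactly when: first > second AND sum ≥ 11.
(5, 9): 5 < 9, 5+9 = 14, lacks this property → No. (8, 12): 8 < 12, 8+12 = 20, lacks this property → No. (6, 6): 6 = 6, 6+6 = 12, lacks this property → No. (11, 7): 11 > 7, 11+7 = 18, fits → Yes. (15, 10): 15 > 10, 15+10 = 25, fits → Yes.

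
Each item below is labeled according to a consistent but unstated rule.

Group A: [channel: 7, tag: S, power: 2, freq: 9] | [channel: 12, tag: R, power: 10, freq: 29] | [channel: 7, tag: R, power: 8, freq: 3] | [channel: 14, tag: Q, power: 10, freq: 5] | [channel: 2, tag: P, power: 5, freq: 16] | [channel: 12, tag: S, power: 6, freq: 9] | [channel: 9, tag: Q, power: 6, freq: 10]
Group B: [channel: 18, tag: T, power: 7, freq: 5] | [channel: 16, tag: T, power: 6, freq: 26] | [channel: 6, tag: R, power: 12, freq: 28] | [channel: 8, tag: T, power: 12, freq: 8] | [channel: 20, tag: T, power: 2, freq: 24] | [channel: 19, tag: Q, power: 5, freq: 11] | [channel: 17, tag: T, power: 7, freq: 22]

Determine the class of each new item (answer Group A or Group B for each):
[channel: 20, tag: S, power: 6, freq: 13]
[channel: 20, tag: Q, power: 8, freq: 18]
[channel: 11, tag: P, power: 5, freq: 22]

Group B, Group B, Group A

All 'Group A' examples share one property — power ≤ 10 AND channel ≤ 14 — and every 'Group B' example lacks it.
[channel: 20, tag: S, power: 6, freq: 13]: Group B (power = 6, channel = 20).
[channel: 20, tag: Q, power: 8, freq: 18]: Group B (power = 8, channel = 20).
[channel: 11, tag: P, power: 5, freq: 22]: Group A (power = 5, channel = 11).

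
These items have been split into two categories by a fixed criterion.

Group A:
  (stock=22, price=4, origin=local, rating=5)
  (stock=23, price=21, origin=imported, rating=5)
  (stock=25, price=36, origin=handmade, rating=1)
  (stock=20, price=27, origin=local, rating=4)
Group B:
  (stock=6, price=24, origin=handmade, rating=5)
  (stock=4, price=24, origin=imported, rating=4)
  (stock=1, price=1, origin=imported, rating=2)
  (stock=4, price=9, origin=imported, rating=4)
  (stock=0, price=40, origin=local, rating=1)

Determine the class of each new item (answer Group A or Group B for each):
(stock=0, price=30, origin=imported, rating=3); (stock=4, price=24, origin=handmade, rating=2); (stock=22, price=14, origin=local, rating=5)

Group B, Group B, Group A

Every 'Group A' example satisfies: stock ≥ 20. None of the 'Group B' examples do.
(stock=0, price=30, origin=imported, rating=3): stock = 0 — does not fit, so Group B. (stock=4, price=24, origin=handmade, rating=2): stock = 4 — does not fit, so Group B. (stock=22, price=14, origin=local, rating=5): stock = 22 — checks out, so Group A.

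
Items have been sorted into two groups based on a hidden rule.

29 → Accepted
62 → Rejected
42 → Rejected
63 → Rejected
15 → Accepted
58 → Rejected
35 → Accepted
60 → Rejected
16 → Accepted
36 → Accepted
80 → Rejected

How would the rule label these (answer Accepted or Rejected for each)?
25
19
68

Accepted, Accepted, Rejected

Every 'Accepted' example satisfies: at most 36. None of the 'Rejected' examples do.
25 — 25 ≤ 36, hence Accepted.
19 — 19 ≤ 36, hence Accepted.
68 — 68 > 36, hence Rejected.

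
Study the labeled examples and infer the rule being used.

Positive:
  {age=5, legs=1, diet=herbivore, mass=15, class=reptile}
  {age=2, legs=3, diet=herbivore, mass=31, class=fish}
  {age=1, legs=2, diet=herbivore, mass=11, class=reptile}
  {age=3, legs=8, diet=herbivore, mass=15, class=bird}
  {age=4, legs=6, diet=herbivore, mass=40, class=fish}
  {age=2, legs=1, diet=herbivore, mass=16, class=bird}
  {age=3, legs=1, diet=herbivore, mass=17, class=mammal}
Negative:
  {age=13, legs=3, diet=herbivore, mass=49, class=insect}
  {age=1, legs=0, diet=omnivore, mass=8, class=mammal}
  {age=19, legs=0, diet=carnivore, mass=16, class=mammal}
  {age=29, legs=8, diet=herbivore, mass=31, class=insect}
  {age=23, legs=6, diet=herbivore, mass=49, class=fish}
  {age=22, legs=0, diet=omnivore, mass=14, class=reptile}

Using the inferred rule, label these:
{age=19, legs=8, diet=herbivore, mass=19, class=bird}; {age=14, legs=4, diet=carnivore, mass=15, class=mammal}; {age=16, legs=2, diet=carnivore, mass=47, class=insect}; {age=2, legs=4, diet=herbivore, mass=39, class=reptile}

Every 'Positive' example satisfies: diet is herbivore AND age ≤ 5. None of the 'Negative' examples do.
{age=19, legs=8, diet=herbivore, mass=19, class=bird}: diet is herbivore, age = 19 — does not satisfy this, so Negative. {age=14, legs=4, diet=carnivore, mass=15, class=mammal}: diet is carnivore, age = 14 — does not satisfy this, so Negative. {age=16, legs=2, diet=carnivore, mass=47, class=insect}: diet is carnivore, age = 16 — does not satisfy this, so Negative. {age=2, legs=4, diet=herbivore, mass=39, class=reptile}: diet is herbivore, age = 2 — meets the rule, so Positive.

Negative, Negative, Negative, Positive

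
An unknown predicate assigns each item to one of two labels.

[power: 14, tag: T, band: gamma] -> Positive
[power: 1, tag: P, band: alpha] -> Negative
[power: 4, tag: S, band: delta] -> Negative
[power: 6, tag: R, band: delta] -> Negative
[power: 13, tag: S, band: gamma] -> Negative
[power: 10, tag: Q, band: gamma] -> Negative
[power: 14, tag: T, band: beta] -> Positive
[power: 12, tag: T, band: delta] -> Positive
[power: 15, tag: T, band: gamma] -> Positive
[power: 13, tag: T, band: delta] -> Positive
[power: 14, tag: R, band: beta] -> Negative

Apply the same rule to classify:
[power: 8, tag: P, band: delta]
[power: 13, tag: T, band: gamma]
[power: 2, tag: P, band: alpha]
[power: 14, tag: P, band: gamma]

Negative, Positive, Negative, Negative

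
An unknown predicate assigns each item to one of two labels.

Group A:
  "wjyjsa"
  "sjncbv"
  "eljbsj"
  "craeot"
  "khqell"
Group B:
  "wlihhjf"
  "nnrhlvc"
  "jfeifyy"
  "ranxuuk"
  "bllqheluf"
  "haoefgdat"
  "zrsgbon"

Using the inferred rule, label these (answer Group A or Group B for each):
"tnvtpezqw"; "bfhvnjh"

The distinguishing property — even length — holds for all the 'Group A' cases and none of the 'Group B' cases.
"tnvtpezqw" — length 9, hence Group B. "bfhvnjh" — length 7, hence Group B.

Group B, Group B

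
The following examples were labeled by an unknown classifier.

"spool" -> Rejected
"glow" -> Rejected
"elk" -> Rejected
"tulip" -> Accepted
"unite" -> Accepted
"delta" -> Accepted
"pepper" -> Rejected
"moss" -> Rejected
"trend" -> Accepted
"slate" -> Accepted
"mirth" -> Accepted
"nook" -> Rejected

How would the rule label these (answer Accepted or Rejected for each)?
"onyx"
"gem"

Rejected, Rejected

The distinguishing property — contains 't' — holds for all the 'Accepted' cases and none of the 'Rejected' cases.
Rejected: "onyx", since no 't'. Rejected: "gem", since no 't'.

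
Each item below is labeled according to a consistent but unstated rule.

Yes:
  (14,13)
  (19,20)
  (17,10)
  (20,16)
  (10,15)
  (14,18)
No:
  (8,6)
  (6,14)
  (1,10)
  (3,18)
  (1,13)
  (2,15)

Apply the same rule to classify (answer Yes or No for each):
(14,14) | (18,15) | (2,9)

The rule appears to be: sum ≥ 25.
(14,14): 14+14 = 28 — meets the rule, so Yes.
(18,15): 18+15 = 33 — meets the rule, so Yes.
(2,9): 2+9 = 11 — does not satisfy this, so No.

Yes, Yes, No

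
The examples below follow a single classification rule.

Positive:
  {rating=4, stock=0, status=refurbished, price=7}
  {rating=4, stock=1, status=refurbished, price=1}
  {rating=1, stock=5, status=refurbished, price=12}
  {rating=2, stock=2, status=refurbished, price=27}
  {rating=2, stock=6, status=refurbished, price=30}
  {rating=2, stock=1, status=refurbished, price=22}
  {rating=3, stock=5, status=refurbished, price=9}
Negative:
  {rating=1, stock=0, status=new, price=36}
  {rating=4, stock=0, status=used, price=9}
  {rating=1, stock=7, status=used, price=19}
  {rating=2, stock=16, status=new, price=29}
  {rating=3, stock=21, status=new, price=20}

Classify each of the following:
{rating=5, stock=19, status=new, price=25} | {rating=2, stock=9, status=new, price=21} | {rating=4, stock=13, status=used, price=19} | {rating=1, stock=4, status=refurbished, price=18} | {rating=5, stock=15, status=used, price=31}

Looking at the examples, the only property every 'Positive' case has and every 'Negative' case lacks is: status is refurbished.
{rating=5, stock=19, status=new, price=25}: status is new, does not satisfy this → Negative.
{rating=2, stock=9, status=new, price=21}: status is new, does not satisfy this → Negative.
{rating=4, stock=13, status=used, price=19}: status is used, does not satisfy this → Negative.
{rating=1, stock=4, status=refurbished, price=18}: status is refurbished, fits → Positive.
{rating=5, stock=15, status=used, price=31}: status is used, does not satisfy this → Negative.

Negative, Negative, Negative, Positive, Negative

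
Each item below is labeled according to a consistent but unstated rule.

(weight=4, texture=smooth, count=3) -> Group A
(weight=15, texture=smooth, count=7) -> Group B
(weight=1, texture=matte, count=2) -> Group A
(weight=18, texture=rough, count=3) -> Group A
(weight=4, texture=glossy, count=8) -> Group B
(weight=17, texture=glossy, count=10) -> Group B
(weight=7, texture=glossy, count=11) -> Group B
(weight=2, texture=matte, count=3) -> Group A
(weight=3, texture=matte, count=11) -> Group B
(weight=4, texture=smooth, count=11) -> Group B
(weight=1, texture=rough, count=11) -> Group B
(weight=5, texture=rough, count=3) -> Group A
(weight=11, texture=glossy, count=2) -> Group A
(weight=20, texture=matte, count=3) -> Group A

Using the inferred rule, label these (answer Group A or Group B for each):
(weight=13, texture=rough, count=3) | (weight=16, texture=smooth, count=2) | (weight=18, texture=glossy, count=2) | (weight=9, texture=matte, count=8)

Group A, Group A, Group A, Group B

The common property of the 'Group A' items is: count ≤ 3. No 'Group B' item has it.
(weight=13, texture=rough, count=3) → count = 3 → Group A.
(weight=16, texture=smooth, count=2) → count = 2 → Group A.
(weight=18, texture=glossy, count=2) → count = 2 → Group A.
(weight=9, texture=matte, count=8) → count = 8 → Group B.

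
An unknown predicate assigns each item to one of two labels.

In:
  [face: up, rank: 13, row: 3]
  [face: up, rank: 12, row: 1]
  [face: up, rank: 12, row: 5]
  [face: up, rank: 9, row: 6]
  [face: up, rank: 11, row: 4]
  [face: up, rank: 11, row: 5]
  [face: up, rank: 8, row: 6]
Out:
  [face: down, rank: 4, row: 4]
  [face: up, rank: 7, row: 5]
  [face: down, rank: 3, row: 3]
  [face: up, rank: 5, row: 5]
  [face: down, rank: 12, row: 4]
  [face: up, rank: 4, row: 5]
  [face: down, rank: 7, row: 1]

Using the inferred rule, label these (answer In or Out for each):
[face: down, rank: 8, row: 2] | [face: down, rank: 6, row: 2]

Out, Out

A rule that fits every label: face is up AND rank ≥ 8 — true of each 'In' example, false of each 'Out' one.
[face: down, rank: 8, row: 2] → face is down, rank = 8 → Out.
[face: down, rank: 6, row: 2] → face is down, rank = 6 → Out.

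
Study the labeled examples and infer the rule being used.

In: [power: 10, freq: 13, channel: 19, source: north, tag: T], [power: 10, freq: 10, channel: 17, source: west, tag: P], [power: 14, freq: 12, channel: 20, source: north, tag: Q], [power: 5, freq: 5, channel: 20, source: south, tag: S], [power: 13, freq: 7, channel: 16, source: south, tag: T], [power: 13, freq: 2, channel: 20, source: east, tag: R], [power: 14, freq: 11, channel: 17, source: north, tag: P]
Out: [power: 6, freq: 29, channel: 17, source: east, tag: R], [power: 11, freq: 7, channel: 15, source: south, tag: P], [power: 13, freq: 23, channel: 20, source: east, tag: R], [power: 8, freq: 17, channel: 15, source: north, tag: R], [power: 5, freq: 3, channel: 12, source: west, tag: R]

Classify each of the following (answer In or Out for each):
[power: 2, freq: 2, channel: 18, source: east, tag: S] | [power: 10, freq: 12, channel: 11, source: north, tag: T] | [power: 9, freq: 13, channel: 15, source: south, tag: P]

In, Out, Out

The simplest hypothesis consistent with all the labels is: freq ≤ 13 AND channel ≥ 16.
[power: 2, freq: 2, channel: 18, source: east, tag: S]: freq = 2, channel = 18, checks out → In. [power: 10, freq: 12, channel: 11, source: north, tag: T]: freq = 12, channel = 11, lacks this property → Out. [power: 9, freq: 13, channel: 15, source: south, tag: P]: freq = 13, channel = 15, lacks this property → Out.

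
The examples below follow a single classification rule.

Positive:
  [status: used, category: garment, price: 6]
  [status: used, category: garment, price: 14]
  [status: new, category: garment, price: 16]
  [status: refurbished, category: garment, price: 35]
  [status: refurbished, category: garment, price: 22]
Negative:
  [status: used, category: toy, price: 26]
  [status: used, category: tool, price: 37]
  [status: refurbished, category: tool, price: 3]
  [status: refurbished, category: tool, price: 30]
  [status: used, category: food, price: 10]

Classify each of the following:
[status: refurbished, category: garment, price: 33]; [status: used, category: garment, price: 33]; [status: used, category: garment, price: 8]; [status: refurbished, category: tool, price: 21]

Comparing the two groups points to one rule — category is garment.

Positive, Positive, Positive, Negative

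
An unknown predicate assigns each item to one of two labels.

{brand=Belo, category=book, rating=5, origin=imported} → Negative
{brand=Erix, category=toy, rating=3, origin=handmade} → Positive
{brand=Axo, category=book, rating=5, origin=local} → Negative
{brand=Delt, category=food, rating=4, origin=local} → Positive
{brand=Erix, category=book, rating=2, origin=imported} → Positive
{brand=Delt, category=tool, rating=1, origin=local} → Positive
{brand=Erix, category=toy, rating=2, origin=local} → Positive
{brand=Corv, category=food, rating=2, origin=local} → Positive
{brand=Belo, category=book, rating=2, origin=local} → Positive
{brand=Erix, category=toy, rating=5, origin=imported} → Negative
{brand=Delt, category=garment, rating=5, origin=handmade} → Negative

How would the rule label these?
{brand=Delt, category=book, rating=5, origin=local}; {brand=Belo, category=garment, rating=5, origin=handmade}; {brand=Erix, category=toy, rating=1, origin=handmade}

The rule appears to be: rating ≤ 4.
{brand=Delt, category=book, rating=5, origin=local}: Negative (rating = 5). {brand=Belo, category=garment, rating=5, origin=handmade}: Negative (rating = 5). {brand=Erix, category=toy, rating=1, origin=handmade}: Positive (rating = 1).

Negative, Negative, Positive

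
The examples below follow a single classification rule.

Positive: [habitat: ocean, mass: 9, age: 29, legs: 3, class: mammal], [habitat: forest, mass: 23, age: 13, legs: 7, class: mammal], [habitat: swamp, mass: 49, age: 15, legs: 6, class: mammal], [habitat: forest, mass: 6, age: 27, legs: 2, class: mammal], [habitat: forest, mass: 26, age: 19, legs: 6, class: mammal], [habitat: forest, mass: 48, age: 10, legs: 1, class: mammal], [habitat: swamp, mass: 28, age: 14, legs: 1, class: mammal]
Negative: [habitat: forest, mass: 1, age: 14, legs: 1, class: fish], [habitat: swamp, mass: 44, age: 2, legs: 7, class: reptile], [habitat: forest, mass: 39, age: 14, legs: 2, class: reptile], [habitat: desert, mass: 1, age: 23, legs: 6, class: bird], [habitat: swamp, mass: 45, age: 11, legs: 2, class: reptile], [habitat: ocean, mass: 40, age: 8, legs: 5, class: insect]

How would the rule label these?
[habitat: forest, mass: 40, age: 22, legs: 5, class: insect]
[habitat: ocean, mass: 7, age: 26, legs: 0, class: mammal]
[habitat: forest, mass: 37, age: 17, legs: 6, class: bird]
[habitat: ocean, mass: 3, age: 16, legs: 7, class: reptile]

Looking at the examples, the only property every 'Positive' case has and every 'Negative' case lacks is: class is mammal.

Negative, Positive, Negative, Negative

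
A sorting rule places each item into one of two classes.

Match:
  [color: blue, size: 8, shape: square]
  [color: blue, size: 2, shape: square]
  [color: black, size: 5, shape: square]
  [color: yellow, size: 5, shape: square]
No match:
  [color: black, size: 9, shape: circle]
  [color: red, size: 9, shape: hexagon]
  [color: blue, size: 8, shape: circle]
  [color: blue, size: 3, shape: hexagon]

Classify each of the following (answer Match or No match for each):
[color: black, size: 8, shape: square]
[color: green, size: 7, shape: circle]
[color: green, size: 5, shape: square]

Match, No match, Match

The rule appears to be: shape is square.
[color: black, size: 8, shape: square]: Match (shape is square).
[color: green, size: 7, shape: circle]: No match (shape is circle).
[color: green, size: 5, shape: square]: Match (shape is square).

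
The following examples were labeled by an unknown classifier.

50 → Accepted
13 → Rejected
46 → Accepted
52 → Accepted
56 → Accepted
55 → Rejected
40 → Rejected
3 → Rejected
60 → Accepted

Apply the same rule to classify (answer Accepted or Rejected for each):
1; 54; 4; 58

Rejected, Accepted, Rejected, Accepted

A rule that fits every label: even AND at least 46 — true of each 'Accepted' example, false of each 'Rejected' one.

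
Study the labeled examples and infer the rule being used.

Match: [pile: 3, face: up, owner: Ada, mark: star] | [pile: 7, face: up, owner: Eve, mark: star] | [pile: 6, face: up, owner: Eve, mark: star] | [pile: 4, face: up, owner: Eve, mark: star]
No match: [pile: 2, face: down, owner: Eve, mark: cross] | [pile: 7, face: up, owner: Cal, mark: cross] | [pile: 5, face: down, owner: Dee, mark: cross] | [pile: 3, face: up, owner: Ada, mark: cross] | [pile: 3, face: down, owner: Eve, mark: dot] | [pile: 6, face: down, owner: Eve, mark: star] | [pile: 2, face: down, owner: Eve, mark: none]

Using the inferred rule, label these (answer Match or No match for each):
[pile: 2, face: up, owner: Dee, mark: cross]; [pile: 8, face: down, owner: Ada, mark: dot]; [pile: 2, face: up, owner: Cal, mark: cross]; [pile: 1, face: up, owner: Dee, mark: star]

Every 'Match' example satisfies: face is up AND mark is star. None of the 'No match' examples do.
[pile: 2, face: up, owner: Dee, mark: cross]: No match (face is up, mark is cross).
[pile: 8, face: down, owner: Ada, mark: dot]: No match (face is down, mark is dot).
[pile: 2, face: up, owner: Cal, mark: cross]: No match (face is up, mark is cross).
[pile: 1, face: up, owner: Dee, mark: star]: Match (face is up, mark is star).

No match, No match, No match, Match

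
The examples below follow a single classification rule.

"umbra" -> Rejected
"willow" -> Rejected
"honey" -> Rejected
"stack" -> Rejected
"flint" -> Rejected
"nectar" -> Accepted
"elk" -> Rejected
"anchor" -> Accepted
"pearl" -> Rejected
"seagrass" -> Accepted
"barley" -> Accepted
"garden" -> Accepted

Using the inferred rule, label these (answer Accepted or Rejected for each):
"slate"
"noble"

The classifier is using: even length AND contains 'a'.
Rejected: "slate", since length 5, has 'a'. Rejected: "noble", since length 5, no 'a'.

Rejected, Rejected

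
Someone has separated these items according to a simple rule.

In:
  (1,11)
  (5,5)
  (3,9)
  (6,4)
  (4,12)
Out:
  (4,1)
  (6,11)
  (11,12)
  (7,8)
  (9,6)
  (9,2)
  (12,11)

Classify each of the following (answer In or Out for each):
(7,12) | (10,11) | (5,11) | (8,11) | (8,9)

Out, Out, In, Out, Out

The rule appears to be: sum is even.
Out: (7,12), since 7+12 = 19.
Out: (10,11), since 10+11 = 21.
In: (5,11), since 5+11 = 16.
Out: (8,11), since 8+11 = 19.
Out: (8,9), since 8+9 = 17.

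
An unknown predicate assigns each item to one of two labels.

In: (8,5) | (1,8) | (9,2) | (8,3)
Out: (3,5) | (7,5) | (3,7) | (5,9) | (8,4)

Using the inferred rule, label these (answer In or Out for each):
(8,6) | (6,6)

Looking at the examples, the only property every 'In' case has and every 'Out' case lacks is: sum is odd.
(8,6): 8+6 = 14, does not satisfy this → Out. (6,6): 6+6 = 12, does not satisfy this → Out.

Out, Out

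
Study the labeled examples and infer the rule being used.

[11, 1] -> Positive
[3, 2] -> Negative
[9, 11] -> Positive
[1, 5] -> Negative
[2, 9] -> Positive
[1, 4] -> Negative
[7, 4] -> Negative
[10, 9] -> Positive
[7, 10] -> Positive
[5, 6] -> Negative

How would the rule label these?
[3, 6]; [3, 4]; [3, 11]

The distinguishing property — max ≥ 9 — holds for all the 'Positive' cases and none of the 'Negative' cases.
[3, 6] → max 6 → Negative.
[3, 4] → max 4 → Negative.
[3, 11] → max 11 → Positive.

Negative, Negative, Positive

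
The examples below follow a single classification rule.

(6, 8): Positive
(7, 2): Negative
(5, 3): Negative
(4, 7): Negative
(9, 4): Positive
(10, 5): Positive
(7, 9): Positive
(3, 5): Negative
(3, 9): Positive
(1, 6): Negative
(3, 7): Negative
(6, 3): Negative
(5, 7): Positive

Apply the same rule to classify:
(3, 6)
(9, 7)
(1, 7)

One predicate separates the groups cleanly: sum ≥ 12.
(3, 6): 3+6 = 9 — fails the rule, so Negative.
(9, 7): 9+7 = 16 — checks out, so Positive.
(1, 7): 1+7 = 8 — fails the rule, so Negative.

Negative, Positive, Negative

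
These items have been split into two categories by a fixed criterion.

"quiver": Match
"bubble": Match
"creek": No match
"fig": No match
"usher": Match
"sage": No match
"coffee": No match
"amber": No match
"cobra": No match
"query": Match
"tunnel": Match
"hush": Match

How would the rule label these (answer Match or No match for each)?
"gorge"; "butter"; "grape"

No match, Match, No match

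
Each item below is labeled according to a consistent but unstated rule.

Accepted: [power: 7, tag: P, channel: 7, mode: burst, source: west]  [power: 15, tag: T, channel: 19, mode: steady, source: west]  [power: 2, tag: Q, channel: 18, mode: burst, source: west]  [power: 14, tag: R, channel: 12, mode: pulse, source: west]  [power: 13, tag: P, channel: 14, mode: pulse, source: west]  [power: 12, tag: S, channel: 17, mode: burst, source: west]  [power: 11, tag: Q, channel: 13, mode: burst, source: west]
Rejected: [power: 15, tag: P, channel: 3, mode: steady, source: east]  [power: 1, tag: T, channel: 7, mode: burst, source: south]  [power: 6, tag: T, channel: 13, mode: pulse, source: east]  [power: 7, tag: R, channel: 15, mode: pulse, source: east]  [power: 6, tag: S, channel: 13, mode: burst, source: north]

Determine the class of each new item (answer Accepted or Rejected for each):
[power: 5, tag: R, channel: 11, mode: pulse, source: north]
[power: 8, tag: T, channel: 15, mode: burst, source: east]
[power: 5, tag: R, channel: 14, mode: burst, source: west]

Rejected, Rejected, Accepted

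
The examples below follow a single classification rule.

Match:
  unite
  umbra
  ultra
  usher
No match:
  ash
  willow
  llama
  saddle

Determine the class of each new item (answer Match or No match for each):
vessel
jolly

No match, No match

'Match' ⟺ contains 'u'.
vessel: no 'u', lacks this property → No match. jolly: no 'u', lacks this property → No match.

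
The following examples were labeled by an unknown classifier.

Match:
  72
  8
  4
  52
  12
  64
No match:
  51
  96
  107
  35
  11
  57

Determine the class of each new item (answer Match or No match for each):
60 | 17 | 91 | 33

Match, No match, No match, No match

Every 'Match' example satisfies: even AND at most 72. None of the 'No match' examples do.
60: 60 is even, 60 ≤ 72, fits → Match.
17: 17 is odd, 17 ≤ 72, does not satisfy this → No match.
91: 91 is odd, 91 > 72, does not satisfy this → No match.
33: 33 is odd, 33 ≤ 72, does not satisfy this → No match.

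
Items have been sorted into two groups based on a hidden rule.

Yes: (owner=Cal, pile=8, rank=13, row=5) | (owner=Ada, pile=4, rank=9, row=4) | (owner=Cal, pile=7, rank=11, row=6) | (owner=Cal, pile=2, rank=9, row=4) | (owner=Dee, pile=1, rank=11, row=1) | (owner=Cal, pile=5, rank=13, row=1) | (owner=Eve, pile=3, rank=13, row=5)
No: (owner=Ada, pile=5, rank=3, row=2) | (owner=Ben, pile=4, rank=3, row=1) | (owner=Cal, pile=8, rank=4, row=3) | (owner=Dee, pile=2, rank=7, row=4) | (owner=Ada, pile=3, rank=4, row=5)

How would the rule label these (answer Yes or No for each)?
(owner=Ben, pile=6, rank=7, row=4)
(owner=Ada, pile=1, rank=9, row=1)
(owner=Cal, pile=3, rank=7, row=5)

No, Yes, No

A rule that fits every label: rank ≥ 9 — true of each 'Yes' example, false of each 'No' one.
(owner=Ben, pile=6, rank=7, row=4) — rank = 7, hence No. (owner=Ada, pile=1, rank=9, row=1) — rank = 9, hence Yes. (owner=Cal, pile=3, rank=7, row=5) — rank = 7, hence No.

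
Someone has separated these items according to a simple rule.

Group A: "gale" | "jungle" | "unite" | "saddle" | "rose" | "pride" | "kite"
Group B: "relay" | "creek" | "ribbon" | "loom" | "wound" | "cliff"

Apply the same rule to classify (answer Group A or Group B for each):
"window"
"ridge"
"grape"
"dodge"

Group B, Group A, Group A, Group A

The rule appears to be: ends with 'e'.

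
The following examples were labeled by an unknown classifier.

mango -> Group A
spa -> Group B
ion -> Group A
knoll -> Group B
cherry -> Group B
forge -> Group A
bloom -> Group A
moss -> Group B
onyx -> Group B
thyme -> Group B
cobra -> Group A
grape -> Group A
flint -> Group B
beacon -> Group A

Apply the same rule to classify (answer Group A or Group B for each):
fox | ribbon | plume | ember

The rule appears to be: has ≥ 2 vowels.
fox: Group B (1 vowel). ribbon: Group A (2 vowels). plume: Group A (2 vowels). ember: Group A (2 vowels).

Group B, Group A, Group A, Group A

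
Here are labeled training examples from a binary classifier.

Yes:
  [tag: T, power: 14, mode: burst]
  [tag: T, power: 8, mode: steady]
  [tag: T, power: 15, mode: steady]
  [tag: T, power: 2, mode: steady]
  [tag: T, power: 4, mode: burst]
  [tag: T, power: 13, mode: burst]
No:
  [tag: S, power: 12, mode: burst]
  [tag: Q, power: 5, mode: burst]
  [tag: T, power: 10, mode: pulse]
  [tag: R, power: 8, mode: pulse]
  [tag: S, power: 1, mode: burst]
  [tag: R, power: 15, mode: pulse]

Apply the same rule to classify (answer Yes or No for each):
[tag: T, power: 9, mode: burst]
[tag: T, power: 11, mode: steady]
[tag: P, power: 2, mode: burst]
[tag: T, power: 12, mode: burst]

Yes, Yes, No, Yes

A rule that fits every label: tag is T AND power ≠ 10 — true of each 'Yes' example, false of each 'No' one.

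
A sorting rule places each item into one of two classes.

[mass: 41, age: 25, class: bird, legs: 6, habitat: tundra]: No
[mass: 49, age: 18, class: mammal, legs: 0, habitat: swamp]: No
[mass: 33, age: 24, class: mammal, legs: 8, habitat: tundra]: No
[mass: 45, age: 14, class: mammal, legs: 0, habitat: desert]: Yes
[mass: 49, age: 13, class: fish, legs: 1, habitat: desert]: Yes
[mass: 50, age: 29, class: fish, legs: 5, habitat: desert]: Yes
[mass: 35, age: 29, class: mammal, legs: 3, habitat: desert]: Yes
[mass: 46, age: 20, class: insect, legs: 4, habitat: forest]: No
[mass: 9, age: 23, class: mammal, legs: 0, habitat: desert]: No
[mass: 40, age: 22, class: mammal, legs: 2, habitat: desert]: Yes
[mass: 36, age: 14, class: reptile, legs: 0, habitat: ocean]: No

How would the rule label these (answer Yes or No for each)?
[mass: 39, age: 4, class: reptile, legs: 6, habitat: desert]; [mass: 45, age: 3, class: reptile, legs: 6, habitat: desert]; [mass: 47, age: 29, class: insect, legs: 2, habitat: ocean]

Yes, Yes, No

The rule appears to be: habitat is desert AND mass ≥ 33.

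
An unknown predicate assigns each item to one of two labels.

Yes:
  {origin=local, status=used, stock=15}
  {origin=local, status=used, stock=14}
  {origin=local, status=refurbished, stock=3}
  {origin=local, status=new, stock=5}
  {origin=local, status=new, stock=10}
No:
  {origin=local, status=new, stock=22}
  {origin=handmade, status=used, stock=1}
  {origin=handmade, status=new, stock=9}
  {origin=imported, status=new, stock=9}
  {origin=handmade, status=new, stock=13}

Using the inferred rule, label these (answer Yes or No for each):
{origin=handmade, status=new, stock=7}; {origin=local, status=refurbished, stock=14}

The distinguishing property — origin is local AND stock ≤ 15 — holds for all the 'Yes' cases and none of the 'No' cases.

No, Yes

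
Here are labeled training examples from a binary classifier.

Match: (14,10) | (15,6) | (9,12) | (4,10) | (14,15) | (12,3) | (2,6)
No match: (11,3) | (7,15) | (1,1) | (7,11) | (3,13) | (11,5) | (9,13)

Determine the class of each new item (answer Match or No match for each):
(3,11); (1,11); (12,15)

No match, No match, Match

The common property of the 'Match' items is: product is even. No 'No match' item has it.
(3,11): 3·11 = 33 — does not pass, so No match. (1,11): 1·11 = 11 — does not pass, so No match. (12,15): 12·15 = 180 — qualifies, so Match.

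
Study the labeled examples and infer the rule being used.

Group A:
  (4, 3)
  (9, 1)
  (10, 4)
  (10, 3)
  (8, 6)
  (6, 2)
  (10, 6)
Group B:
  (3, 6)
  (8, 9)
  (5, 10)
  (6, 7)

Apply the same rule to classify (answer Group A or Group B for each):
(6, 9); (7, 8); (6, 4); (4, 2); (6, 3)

Group B, Group B, Group A, Group A, Group A

Rule: first > second. This holds for each 'Group A' example and fails for each 'Group B' one.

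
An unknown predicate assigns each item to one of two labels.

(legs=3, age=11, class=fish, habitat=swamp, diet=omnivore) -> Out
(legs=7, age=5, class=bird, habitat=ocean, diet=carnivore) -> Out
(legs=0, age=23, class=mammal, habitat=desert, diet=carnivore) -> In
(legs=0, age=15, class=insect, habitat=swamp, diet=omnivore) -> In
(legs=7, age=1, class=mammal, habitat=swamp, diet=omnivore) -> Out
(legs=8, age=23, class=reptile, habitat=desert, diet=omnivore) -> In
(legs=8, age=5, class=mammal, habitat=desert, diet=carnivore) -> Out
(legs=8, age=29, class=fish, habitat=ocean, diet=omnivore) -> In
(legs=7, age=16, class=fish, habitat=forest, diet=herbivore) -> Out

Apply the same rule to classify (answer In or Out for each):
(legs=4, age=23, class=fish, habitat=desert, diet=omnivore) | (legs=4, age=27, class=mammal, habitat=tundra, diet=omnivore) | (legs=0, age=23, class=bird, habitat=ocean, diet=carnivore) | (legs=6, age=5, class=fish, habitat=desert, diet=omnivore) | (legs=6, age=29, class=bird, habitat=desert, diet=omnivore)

In, In, In, Out, In

The distinguishing property — class is insect OR age ≥ 23 — holds for all the 'In' cases and none of the 'Out' cases.
(legs=4, age=23, class=fish, habitat=desert, diet=omnivore) — class is fish, age = 23, hence In. (legs=4, age=27, class=mammal, habitat=tundra, diet=omnivore) — class is mammal, age = 27, hence In. (legs=0, age=23, class=bird, habitat=ocean, diet=carnivore) — class is bird, age = 23, hence In. (legs=6, age=5, class=fish, habitat=desert, diet=omnivore) — class is fish, age = 5, hence Out. (legs=6, age=29, class=bird, habitat=desert, diet=omnivore) — class is bird, age = 29, hence In.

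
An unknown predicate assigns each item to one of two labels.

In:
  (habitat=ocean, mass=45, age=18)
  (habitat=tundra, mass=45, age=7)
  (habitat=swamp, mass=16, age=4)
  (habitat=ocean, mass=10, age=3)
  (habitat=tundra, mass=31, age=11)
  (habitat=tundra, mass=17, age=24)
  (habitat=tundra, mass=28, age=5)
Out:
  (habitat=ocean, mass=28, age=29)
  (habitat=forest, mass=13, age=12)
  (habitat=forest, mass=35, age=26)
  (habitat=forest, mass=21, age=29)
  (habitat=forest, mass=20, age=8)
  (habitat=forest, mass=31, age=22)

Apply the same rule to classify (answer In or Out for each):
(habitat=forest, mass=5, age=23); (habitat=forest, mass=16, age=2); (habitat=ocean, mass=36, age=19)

One predicate separates the groups cleanly: habitat is not forest AND age ≤ 24.
(habitat=forest, mass=5, age=23): habitat is forest, age = 23, does not satisfy this → Out.
(habitat=forest, mass=16, age=2): habitat is forest, age = 2, does not satisfy this → Out.
(habitat=ocean, mass=36, age=19): habitat is ocean, age = 19, checks out → In.

Out, Out, In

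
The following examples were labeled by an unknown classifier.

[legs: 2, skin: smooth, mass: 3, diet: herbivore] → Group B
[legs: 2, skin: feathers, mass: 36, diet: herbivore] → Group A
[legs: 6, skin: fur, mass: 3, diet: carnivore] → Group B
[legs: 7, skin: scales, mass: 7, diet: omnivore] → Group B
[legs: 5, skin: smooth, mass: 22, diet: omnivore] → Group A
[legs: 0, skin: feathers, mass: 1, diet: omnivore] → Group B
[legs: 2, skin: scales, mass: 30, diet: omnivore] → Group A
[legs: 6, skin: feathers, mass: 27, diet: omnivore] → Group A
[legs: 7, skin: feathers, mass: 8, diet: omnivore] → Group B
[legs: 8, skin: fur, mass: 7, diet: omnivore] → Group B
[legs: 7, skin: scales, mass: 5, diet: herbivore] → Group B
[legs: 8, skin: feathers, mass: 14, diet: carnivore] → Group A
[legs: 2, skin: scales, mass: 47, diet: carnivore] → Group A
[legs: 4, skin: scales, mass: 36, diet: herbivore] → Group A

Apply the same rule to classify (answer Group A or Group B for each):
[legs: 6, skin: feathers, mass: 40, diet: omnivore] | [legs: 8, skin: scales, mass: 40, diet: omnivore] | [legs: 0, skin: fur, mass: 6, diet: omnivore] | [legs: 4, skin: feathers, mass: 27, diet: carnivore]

Group A, Group A, Group B, Group A

'Group A' ⟺ mass ≥ 14.
[legs: 6, skin: feathers, mass: 40, diet: omnivore]: mass = 40, has this property → Group A.
[legs: 8, skin: scales, mass: 40, diet: omnivore]: mass = 40, has this property → Group A.
[legs: 0, skin: fur, mass: 6, diet: omnivore]: mass = 6, does not satisfy this → Group B.
[legs: 4, skin: feathers, mass: 27, diet: carnivore]: mass = 27, has this property → Group A.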